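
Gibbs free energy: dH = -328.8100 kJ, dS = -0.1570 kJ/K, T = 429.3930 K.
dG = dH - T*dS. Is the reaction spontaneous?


T*dS = 429.3930 * -0.1570 = -67.4147 kJ
dG = -328.8100 + 67.4147 = -261.3953 kJ (spontaneous)

dG = -261.3953 kJ, spontaneous


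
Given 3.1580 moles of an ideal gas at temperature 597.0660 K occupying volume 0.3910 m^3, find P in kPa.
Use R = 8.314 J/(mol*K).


P = nRT/V = 3.1580 * 8.314 * 597.0660 / 0.3910
= 15676.3332 / 0.3910 = 40092.9239 Pa = 40.0929 kPa

40.0929 kPa


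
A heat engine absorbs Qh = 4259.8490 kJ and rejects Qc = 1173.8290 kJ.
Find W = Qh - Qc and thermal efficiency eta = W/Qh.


W = 4259.8490 - 1173.8290 = 3086.0200 kJ
eta = 3086.0200 / 4259.8490 = 0.7244 = 72.4444%

W = 3086.0200 kJ, eta = 72.4444%


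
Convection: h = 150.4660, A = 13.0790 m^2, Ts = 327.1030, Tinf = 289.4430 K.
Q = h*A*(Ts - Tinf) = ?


dT = 37.6600 K
Q = 150.4660 * 13.0790 * 37.6600 = 74112.8017 W

74112.8017 W


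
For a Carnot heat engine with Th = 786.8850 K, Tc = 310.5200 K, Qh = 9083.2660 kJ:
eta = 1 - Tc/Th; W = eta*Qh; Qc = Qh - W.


eta = 1 - 310.5200/786.8850 = 0.6054
W = 0.6054 * 9083.2660 = 5498.8340 kJ
Qc = 9083.2660 - 5498.8340 = 3584.4320 kJ

eta = 60.5381%, W = 5498.8340 kJ, Qc = 3584.4320 kJ


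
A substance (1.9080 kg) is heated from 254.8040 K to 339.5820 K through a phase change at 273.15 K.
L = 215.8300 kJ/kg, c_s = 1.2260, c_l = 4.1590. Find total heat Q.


Q1 (sensible, solid) = 1.9080 * 1.2260 * 18.3460 = 42.9151 kJ
Q2 (latent) = 1.9080 * 215.8300 = 411.8036 kJ
Q3 (sensible, liquid) = 1.9080 * 4.1590 * 66.4320 = 527.1626 kJ
Q_total = 981.8814 kJ

981.8814 kJ


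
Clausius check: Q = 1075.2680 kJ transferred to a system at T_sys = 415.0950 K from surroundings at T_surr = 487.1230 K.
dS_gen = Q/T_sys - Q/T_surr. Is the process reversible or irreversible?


dS_sys = 1075.2680/415.0950 = 2.5904 kJ/K
dS_surr = -1075.2680/487.1230 = -2.2074 kJ/K
dS_gen = 2.5904 - 2.2074 = 0.3830 kJ/K (irreversible)

dS_gen = 0.3830 kJ/K, irreversible


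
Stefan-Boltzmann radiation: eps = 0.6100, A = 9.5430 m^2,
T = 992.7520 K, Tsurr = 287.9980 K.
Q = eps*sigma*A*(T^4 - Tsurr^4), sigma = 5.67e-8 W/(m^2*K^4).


T^4 = 9.7132e+11
Tsurr^4 = 6.8795e+09
Q = 0.6100 * 5.67e-8 * 9.5430 * 9.6444e+11 = 318327.3889 W

318327.3889 W


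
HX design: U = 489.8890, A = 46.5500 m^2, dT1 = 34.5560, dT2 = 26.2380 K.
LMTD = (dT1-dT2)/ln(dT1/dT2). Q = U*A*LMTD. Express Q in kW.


LMTD = 30.2064 K
Q = 489.8890 * 46.5500 * 30.2064 = 688835.9316 W = 688.8359 kW

688.8359 kW


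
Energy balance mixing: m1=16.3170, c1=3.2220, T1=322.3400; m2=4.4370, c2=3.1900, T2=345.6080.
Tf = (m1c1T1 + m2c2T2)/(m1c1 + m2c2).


num = 21838.2474
den = 66.7274
Tf = 327.2755 K

327.2755 K


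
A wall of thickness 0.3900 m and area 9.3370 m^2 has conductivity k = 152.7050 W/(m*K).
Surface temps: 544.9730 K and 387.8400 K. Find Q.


dT = 157.1330 K
Q = 152.7050 * 9.3370 * 157.1330 / 0.3900 = 574464.7849 W

574464.7849 W


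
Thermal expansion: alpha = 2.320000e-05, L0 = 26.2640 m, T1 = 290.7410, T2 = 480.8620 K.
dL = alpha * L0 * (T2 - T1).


dT = 190.1210 K
dL = 2.320000e-05 * 26.2640 * 190.1210 = 0.115845 m
L_final = 26.379845 m

dL = 0.115845 m


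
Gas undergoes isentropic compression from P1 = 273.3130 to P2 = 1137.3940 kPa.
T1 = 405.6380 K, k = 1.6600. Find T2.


(k-1)/k = 0.3976
(P2/P1)^exp = 1.7628
T2 = 405.6380 * 1.7628 = 715.0670 K

715.0670 K


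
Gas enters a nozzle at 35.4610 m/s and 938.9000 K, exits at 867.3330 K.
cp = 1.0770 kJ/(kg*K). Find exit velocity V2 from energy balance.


dT = 71.5670 K
2*cp*1000*dT = 154155.3180
V1^2 = 1257.4825
V2 = sqrt(155412.8005) = 394.2243 m/s

394.2243 m/s


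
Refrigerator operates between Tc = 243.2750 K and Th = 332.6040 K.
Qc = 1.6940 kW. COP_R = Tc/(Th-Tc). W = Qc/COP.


COP = 243.2750 / 89.3290 = 2.7234
W = 1.6940 / 2.7234 = 0.6220 kW

COP = 2.7234, W = 0.6220 kW


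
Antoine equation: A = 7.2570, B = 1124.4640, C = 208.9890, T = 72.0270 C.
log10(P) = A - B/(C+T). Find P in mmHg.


C+T = 281.0160
B/(C+T) = 4.0014
log10(P) = 7.2570 - 4.0014 = 3.2556
P = 10^3.2556 = 1801.2608 mmHg

1801.2608 mmHg


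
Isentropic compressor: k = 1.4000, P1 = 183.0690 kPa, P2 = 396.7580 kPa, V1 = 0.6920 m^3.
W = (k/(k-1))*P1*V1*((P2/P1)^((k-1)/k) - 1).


(k-1)/k = 0.2857
(P2/P1)^exp = 1.2473
W = 3.5000 * 183.0690 * 0.6920 * (1.2473 - 1) = 109.6557 kJ

109.6557 kJ


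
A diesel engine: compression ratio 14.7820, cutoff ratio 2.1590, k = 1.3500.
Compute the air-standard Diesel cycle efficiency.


r^(k-1) = 2.5669
rc^k = 2.8264
eta = 0.5452 = 54.5239%

54.5239%


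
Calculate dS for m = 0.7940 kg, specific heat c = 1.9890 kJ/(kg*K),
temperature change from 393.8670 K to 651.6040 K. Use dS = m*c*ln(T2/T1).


T2/T1 = 1.6544
ln(T2/T1) = 0.5034
dS = 0.7940 * 1.9890 * 0.5034 = 0.7950 kJ/K

0.7950 kJ/K


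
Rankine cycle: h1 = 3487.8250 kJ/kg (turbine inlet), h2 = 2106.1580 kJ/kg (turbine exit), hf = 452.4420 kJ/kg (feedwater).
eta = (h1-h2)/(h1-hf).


W = 1381.6670 kJ/kg
Q_in = 3035.3830 kJ/kg
eta = 0.4552 = 45.5187%

eta = 45.5187%


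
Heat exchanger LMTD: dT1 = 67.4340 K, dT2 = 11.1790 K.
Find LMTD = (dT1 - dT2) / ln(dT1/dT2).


dT1/dT2 = 6.0322
ln(dT1/dT2) = 1.7971
LMTD = 56.2550 / 1.7971 = 31.3030 K

31.3030 K


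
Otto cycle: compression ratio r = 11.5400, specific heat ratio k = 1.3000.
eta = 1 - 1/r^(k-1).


r^(k-1) = 2.0829
eta = 1 - 1/2.0829 = 0.5199 = 51.9893%

51.9893%


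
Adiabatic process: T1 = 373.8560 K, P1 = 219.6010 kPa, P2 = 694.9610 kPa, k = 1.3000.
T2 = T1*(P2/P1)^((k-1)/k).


(k-1)/k = 0.2308
(P2/P1)^exp = 1.3045
T2 = 373.8560 * 1.3045 = 487.7129 K

487.7129 K


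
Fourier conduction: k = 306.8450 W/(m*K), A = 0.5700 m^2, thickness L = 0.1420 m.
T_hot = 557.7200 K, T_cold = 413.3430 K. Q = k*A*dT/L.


dT = 144.3770 K
Q = 306.8450 * 0.5700 * 144.3770 / 0.1420 = 177829.4051 W

177829.4051 W


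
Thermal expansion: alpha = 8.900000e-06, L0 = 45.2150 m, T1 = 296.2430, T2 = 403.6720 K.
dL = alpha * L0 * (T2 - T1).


dT = 107.4290 K
dL = 8.900000e-06 * 45.2150 * 107.4290 = 0.043231 m
L_final = 45.258231 m

dL = 0.043231 m


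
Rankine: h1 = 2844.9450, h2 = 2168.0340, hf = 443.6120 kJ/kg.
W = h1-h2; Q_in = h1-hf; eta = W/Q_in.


W = 676.9110 kJ/kg
Q_in = 2401.3330 kJ/kg
eta = 0.2819 = 28.1890%

eta = 28.1890%


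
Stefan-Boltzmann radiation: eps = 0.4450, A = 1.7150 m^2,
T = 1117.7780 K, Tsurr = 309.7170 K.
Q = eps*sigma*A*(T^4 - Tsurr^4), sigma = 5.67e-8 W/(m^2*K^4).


T^4 = 1.5611e+12
Tsurr^4 = 9.2015e+09
Q = 0.4450 * 5.67e-8 * 1.7150 * 1.5519e+12 = 67152.4643 W

67152.4643 W


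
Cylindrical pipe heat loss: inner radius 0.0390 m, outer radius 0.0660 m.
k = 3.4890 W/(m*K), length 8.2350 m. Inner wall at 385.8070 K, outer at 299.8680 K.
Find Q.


dT = 85.9390 K
ln(ro/ri) = 0.5261
Q = 2*pi*3.4890*8.2350*85.9390 / 0.5261 = 29489.8209 W

29489.8209 W


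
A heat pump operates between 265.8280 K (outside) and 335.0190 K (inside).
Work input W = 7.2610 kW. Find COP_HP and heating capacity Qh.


COP = 335.0190 / 69.1910 = 4.8419
Qh = 4.8419 * 7.2610 = 35.1574 kW

COP = 4.8419, Qh = 35.1574 kW


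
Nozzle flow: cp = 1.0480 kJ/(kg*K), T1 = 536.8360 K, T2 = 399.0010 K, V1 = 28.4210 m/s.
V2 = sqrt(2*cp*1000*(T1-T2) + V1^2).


dT = 137.8350 K
2*cp*1000*dT = 288902.1600
V1^2 = 807.7532
V2 = sqrt(289709.9132) = 538.2471 m/s

538.2471 m/s


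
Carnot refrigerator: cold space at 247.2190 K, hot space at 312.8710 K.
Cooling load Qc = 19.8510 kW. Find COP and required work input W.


COP = 247.2190 / 65.6520 = 3.7656
W = 19.8510 / 3.7656 = 5.2717 kW

COP = 3.7656, W = 5.2717 kW


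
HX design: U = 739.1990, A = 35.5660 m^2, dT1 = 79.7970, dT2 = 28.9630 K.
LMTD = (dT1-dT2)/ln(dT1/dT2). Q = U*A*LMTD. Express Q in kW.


LMTD = 50.1585 K
Q = 739.1990 * 35.5660 * 50.1585 = 1318685.3209 W = 1318.6853 kW

1318.6853 kW


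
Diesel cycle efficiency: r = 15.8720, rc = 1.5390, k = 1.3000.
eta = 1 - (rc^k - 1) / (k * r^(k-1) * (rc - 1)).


r^(k-1) = 2.2919
rc^k = 1.7515
eta = 0.5320 = 53.2041%

53.2041%


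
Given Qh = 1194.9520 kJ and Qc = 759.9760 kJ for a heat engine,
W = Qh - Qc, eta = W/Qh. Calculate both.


W = 1194.9520 - 759.9760 = 434.9760 kJ
eta = 434.9760 / 1194.9520 = 0.3640 = 36.4011%

W = 434.9760 kJ, eta = 36.4011%


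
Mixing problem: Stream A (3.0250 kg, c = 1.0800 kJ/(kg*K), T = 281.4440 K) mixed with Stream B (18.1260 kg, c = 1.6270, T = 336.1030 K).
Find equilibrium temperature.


num = 10831.4918
den = 32.7580
Tf = 330.6518 K

330.6518 K


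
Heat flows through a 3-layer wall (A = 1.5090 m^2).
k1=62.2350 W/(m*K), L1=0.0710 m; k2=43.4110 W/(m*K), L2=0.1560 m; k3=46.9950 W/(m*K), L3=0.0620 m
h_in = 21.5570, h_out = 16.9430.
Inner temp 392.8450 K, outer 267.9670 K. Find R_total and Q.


R_conv_in = 1/(21.5570*1.5090) = 0.0307
R_1 = 0.0710/(62.2350*1.5090) = 0.0008
R_2 = 0.1560/(43.4110*1.5090) = 0.0024
R_3 = 0.0620/(46.9950*1.5090) = 0.0009
R_conv_out = 1/(16.9430*1.5090) = 0.0391
R_total = 0.0739 K/W
Q = 124.8780 / 0.0739 = 1690.6025 W

R_total = 0.0739 K/W, Q = 1690.6025 W


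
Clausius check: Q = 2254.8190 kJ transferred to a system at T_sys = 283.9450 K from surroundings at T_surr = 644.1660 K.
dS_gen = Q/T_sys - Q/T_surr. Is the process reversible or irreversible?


dS_sys = 2254.8190/283.9450 = 7.9410 kJ/K
dS_surr = -2254.8190/644.1660 = -3.5004 kJ/K
dS_gen = 7.9410 - 3.5004 = 4.4407 kJ/K (irreversible)

dS_gen = 4.4407 kJ/K, irreversible


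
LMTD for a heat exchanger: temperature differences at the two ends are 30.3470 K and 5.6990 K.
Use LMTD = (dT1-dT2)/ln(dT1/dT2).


dT1/dT2 = 5.3250
ln(dT1/dT2) = 1.6724
LMTD = 24.6480 / 1.6724 = 14.7380 K

14.7380 K


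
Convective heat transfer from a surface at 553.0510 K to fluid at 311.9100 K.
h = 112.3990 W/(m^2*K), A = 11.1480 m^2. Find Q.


dT = 241.1410 K
Q = 112.3990 * 11.1480 * 241.1410 = 302155.4729 W

302155.4729 W


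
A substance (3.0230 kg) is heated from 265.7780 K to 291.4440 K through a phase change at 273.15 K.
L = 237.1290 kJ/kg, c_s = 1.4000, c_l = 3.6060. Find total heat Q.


Q1 (sensible, solid) = 3.0230 * 1.4000 * 7.3720 = 31.1998 kJ
Q2 (latent) = 3.0230 * 237.1290 = 716.8410 kJ
Q3 (sensible, liquid) = 3.0230 * 3.6060 * 18.2940 = 199.4218 kJ
Q_total = 947.4625 kJ

947.4625 kJ


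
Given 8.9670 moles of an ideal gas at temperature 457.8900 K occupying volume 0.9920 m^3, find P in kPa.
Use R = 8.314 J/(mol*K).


P = nRT/V = 8.9670 * 8.314 * 457.8900 / 0.9920
= 34136.4495 / 0.9920 = 34411.7435 Pa = 34.4117 kPa

34.4117 kPa


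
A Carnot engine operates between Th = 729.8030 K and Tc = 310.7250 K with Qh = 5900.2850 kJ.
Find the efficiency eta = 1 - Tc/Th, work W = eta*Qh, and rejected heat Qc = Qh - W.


eta = 1 - 310.7250/729.8030 = 0.5742
W = 0.5742 * 5900.2850 = 3388.1467 kJ
Qc = 5900.2850 - 3388.1467 = 2512.1383 kJ

eta = 57.4234%, W = 3388.1467 kJ, Qc = 2512.1383 kJ


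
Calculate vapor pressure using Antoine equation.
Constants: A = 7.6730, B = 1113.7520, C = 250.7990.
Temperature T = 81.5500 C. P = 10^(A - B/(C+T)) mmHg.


C+T = 332.3490
B/(C+T) = 3.3512
log10(P) = 7.6730 - 3.3512 = 4.3218
P = 10^4.3218 = 20982.0563 mmHg

20982.0563 mmHg


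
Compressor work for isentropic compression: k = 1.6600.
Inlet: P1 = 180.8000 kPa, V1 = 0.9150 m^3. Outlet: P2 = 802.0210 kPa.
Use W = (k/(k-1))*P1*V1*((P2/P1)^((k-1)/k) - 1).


(k-1)/k = 0.3976
(P2/P1)^exp = 1.8082
W = 2.5152 * 180.8000 * 0.9150 * (1.8082 - 1) = 336.2629 kJ

336.2629 kJ


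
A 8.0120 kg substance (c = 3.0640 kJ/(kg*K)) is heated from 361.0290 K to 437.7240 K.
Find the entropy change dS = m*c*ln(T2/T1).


T2/T1 = 1.2124
ln(T2/T1) = 0.1926
dS = 8.0120 * 3.0640 * 0.1926 = 4.7288 kJ/K

4.7288 kJ/K


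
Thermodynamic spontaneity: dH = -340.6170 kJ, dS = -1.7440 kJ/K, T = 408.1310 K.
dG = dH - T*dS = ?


T*dS = 408.1310 * -1.7440 = -711.7805 kJ
dG = -340.6170 + 711.7805 = 371.1635 kJ (non-spontaneous)

dG = 371.1635 kJ, non-spontaneous


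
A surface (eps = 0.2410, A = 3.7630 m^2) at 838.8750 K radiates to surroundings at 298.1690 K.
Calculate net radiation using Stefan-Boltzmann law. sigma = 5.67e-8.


T^4 = 4.9521e+11
Tsurr^4 = 7.9041e+09
Q = 0.2410 * 5.67e-8 * 3.7630 * 4.8731e+11 = 25057.3780 W

25057.3780 W


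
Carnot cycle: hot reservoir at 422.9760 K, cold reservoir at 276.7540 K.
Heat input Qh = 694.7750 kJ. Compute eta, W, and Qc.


eta = 1 - 276.7540/422.9760 = 0.3457
W = 0.3457 * 694.7750 = 240.1824 kJ
Qc = 694.7750 - 240.1824 = 454.5926 kJ

eta = 34.5698%, W = 240.1824 kJ, Qc = 454.5926 kJ


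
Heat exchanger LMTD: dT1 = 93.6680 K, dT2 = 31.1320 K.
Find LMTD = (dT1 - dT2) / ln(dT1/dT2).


dT1/dT2 = 3.0087
ln(dT1/dT2) = 1.1015
LMTD = 62.5360 / 1.1015 = 56.7724 K

56.7724 K


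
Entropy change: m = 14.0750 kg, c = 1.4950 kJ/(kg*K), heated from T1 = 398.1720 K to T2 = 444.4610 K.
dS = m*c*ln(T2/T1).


T2/T1 = 1.1163
ln(T2/T1) = 0.1100
dS = 14.0750 * 1.4950 * 0.1100 = 2.3142 kJ/K

2.3142 kJ/K


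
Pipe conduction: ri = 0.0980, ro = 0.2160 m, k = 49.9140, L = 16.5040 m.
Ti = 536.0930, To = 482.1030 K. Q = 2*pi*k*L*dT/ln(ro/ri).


dT = 53.9900 K
ln(ro/ri) = 0.7903
Q = 2*pi*49.9140*16.5040*53.9900 / 0.7903 = 353595.5557 W

353595.5557 W


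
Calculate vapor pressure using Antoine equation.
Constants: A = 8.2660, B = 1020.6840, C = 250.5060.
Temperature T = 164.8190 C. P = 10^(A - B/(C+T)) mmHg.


C+T = 415.3250
B/(C+T) = 2.4576
log10(P) = 8.2660 - 2.4576 = 5.8084
P = 10^5.8084 = 643346.6934 mmHg

643346.6934 mmHg


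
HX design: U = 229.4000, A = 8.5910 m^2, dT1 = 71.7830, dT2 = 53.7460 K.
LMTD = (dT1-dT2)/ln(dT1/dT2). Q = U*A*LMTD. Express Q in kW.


LMTD = 62.3301 K
Q = 229.4000 * 8.5910 * 62.3301 = 122838.7183 W = 122.8387 kW

122.8387 kW


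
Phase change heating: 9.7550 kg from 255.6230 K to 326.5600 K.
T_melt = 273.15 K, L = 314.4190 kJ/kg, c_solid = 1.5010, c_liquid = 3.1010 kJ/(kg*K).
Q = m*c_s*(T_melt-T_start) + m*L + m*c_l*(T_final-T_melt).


Q1 (sensible, solid) = 9.7550 * 1.5010 * 17.5270 = 256.6348 kJ
Q2 (latent) = 9.7550 * 314.4190 = 3067.1573 kJ
Q3 (sensible, liquid) = 9.7550 * 3.1010 * 53.4100 = 1615.6661 kJ
Q_total = 4939.4583 kJ

4939.4583 kJ


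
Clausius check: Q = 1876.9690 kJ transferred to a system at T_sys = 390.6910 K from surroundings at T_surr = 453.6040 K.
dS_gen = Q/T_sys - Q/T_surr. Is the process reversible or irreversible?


dS_sys = 1876.9690/390.6910 = 4.8042 kJ/K
dS_surr = -1876.9690/453.6040 = -4.1379 kJ/K
dS_gen = 4.8042 - 4.1379 = 0.6663 kJ/K (irreversible)

dS_gen = 0.6663 kJ/K, irreversible


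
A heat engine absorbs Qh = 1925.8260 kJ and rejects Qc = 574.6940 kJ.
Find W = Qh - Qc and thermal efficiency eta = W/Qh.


W = 1925.8260 - 574.6940 = 1351.1320 kJ
eta = 1351.1320 / 1925.8260 = 0.7016 = 70.1586%

W = 1351.1320 kJ, eta = 70.1586%


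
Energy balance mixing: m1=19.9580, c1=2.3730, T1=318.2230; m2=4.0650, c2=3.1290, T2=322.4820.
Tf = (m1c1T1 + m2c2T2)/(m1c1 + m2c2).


num = 19172.9203
den = 60.0797
Tf = 319.1247 K

319.1247 K


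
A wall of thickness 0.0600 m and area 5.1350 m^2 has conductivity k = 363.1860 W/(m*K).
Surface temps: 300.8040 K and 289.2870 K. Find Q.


dT = 11.5170 K
Q = 363.1860 * 5.1350 * 11.5170 / 0.0600 = 357979.0931 W

357979.0931 W


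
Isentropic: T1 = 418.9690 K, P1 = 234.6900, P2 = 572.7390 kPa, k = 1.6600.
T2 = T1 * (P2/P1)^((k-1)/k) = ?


(k-1)/k = 0.3976
(P2/P1)^exp = 1.4258
T2 = 418.9690 * 1.4258 = 597.3558 K

597.3558 K


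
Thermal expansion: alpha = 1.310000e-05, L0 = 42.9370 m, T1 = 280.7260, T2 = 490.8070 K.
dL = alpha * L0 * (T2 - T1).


dT = 210.0810 K
dL = 1.310000e-05 * 42.9370 * 210.0810 = 0.118165 m
L_final = 43.055165 m

dL = 0.118165 m


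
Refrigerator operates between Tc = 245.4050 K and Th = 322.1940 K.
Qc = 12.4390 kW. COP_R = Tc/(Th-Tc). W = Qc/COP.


COP = 245.4050 / 76.7890 = 3.1958
W = 12.4390 / 3.1958 = 3.8923 kW

COP = 3.1958, W = 3.8923 kW


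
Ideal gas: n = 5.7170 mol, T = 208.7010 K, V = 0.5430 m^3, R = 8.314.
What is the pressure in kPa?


P = nRT/V = 5.7170 * 8.314 * 208.7010 / 0.5430
= 9919.7960 / 0.5430 = 18268.5010 Pa = 18.2685 kPa

18.2685 kPa


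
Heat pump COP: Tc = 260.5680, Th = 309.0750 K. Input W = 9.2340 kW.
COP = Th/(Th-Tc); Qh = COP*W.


COP = 309.0750 / 48.5070 = 6.3718
Qh = 6.3718 * 9.2340 = 58.8368 kW

COP = 6.3718, Qh = 58.8368 kW


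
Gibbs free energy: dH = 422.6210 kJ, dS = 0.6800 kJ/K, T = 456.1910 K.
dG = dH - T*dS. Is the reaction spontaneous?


T*dS = 456.1910 * 0.6800 = 310.2099 kJ
dG = 422.6210 - 310.2099 = 112.4111 kJ (non-spontaneous)

dG = 112.4111 kJ, non-spontaneous


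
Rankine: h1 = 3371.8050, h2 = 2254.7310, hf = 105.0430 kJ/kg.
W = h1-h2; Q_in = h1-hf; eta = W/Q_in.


W = 1117.0740 kJ/kg
Q_in = 3266.7620 kJ/kg
eta = 0.3420 = 34.1951%

eta = 34.1951%


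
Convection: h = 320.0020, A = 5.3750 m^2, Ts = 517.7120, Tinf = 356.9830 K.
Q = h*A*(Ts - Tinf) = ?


dT = 160.7290 K
Q = 320.0020 * 5.3750 * 160.7290 = 276455.6078 W

276455.6078 W


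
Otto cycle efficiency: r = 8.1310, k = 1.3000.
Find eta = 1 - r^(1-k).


r^(k-1) = 1.8752
eta = 1 - 1/1.8752 = 0.4667 = 46.6718%

46.6718%


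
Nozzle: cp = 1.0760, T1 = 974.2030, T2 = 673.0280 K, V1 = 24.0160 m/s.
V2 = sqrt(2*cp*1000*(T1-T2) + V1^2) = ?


dT = 301.1750 K
2*cp*1000*dT = 648128.6000
V1^2 = 576.7683
V2 = sqrt(648705.3683) = 805.4225 m/s

805.4225 m/s


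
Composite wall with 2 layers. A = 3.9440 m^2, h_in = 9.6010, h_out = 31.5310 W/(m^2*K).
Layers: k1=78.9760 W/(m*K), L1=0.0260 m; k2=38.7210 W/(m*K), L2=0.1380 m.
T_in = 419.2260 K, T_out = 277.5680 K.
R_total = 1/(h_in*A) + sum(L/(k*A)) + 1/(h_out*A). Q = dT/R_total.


R_conv_in = 1/(9.6010*3.9440) = 0.0264
R_1 = 0.0260/(78.9760*3.9440) = 8.3472e-05
R_2 = 0.1380/(38.7210*3.9440) = 0.0009
R_conv_out = 1/(31.5310*3.9440) = 0.0080
R_total = 0.0354 K/W
Q = 141.6580 / 0.0354 = 3997.4522 W

R_total = 0.0354 K/W, Q = 3997.4522 W


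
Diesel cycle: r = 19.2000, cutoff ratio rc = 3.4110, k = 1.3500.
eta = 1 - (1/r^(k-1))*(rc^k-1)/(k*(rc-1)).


r^(k-1) = 2.8129
rc^k = 5.2407
eta = 0.5368 = 53.6817%

53.6817%


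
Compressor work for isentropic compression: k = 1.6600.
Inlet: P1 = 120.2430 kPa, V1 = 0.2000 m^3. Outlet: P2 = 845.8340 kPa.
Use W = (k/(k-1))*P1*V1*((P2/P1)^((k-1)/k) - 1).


(k-1)/k = 0.3976
(P2/P1)^exp = 2.1719
W = 2.5152 * 120.2430 * 0.2000 * (2.1719 - 1) = 70.8861 kJ

70.8861 kJ


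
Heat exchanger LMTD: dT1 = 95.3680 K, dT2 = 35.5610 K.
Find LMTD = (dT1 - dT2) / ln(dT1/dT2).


dT1/dT2 = 2.6818
ln(dT1/dT2) = 0.9865
LMTD = 59.8070 / 0.9865 = 60.6258 K

60.6258 K


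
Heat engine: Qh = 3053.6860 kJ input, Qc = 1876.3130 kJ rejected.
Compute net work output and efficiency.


W = 3053.6860 - 1876.3130 = 1177.3730 kJ
eta = 1177.3730 / 3053.6860 = 0.3856 = 38.5558%

W = 1177.3730 kJ, eta = 38.5558%


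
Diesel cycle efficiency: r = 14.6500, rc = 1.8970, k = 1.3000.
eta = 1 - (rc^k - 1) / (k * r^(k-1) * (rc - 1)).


r^(k-1) = 2.2374
rc^k = 2.2987
eta = 0.5022 = 50.2227%

50.2227%


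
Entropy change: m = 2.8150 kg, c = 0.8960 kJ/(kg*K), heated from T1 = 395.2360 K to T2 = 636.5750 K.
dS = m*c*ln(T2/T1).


T2/T1 = 1.6106
ln(T2/T1) = 0.4766
dS = 2.8150 * 0.8960 * 0.4766 = 1.2021 kJ/K

1.2021 kJ/K


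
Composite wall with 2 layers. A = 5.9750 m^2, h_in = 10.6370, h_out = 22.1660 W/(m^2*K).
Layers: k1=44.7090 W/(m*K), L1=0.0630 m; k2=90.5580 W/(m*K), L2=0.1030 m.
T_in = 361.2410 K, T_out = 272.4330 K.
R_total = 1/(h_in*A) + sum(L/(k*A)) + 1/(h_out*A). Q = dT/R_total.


R_conv_in = 1/(10.6370*5.9750) = 0.0157
R_1 = 0.0630/(44.7090*5.9750) = 0.0002
R_2 = 0.1030/(90.5580*5.9750) = 0.0002
R_conv_out = 1/(22.1660*5.9750) = 0.0076
R_total = 0.0237 K/W
Q = 88.8080 / 0.0237 = 3745.4640 W

R_total = 0.0237 K/W, Q = 3745.4640 W


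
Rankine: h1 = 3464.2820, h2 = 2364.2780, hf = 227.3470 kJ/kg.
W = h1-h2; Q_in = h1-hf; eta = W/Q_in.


W = 1100.0040 kJ/kg
Q_in = 3236.9350 kJ/kg
eta = 0.3398 = 33.9829%

eta = 33.9829%


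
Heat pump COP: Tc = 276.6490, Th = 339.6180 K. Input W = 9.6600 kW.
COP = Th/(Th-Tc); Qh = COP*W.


COP = 339.6180 / 62.9690 = 5.3934
Qh = 5.3934 * 9.6600 = 52.1004 kW

COP = 5.3934, Qh = 52.1004 kW


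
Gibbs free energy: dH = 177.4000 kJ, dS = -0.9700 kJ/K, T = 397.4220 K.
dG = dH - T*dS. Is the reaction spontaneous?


T*dS = 397.4220 * -0.9700 = -385.4993 kJ
dG = 177.4000 + 385.4993 = 562.8993 kJ (non-spontaneous)

dG = 562.8993 kJ, non-spontaneous


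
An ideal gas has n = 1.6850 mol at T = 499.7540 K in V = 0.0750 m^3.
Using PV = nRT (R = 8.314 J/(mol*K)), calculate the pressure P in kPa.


P = nRT/V = 1.6850 * 8.314 * 499.7540 / 0.0750
= 7001.0988 / 0.0750 = 93347.9835 Pa = 93.3480 kPa

93.3480 kPa


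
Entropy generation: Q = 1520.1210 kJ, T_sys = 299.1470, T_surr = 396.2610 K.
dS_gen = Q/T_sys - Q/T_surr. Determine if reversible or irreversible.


dS_sys = 1520.1210/299.1470 = 5.0815 kJ/K
dS_surr = -1520.1210/396.2610 = -3.8362 kJ/K
dS_gen = 5.0815 - 3.8362 = 1.2454 kJ/K (irreversible)

dS_gen = 1.2454 kJ/K, irreversible


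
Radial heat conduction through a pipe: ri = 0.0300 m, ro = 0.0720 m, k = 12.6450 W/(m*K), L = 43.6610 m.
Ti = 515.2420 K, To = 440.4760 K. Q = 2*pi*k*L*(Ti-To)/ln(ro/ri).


dT = 74.7660 K
ln(ro/ri) = 0.8755
Q = 2*pi*12.6450*43.6610*74.7660 / 0.8755 = 296248.3122 W

296248.3122 W


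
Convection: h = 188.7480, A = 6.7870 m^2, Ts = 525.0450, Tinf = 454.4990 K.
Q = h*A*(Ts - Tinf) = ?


dT = 70.5460 K
Q = 188.7480 * 6.7870 * 70.5460 = 90371.7312 W

90371.7312 W


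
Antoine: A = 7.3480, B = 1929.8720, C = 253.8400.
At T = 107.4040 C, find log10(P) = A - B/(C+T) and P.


C+T = 361.2440
B/(C+T) = 5.3423
log10(P) = 7.3480 - 5.3423 = 2.0057
P = 10^2.0057 = 101.3223 mmHg

101.3223 mmHg


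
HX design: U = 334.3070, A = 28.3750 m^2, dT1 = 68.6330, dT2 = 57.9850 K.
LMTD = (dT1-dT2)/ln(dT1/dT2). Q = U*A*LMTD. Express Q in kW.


LMTD = 63.1595 K
Q = 334.3070 * 28.3750 * 63.1595 = 599128.3347 W = 599.1283 kW

599.1283 kW


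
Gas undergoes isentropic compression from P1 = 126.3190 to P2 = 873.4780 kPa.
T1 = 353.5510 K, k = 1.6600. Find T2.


(k-1)/k = 0.3976
(P2/P1)^exp = 2.1572
T2 = 353.5510 * 2.1572 = 762.6790 K

762.6790 K


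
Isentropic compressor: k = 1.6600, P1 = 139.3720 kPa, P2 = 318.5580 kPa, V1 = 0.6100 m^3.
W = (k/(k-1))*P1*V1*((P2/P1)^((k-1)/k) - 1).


(k-1)/k = 0.3976
(P2/P1)^exp = 1.3891
W = 2.5152 * 139.3720 * 0.6100 * (1.3891 - 1) = 83.2059 kJ

83.2059 kJ


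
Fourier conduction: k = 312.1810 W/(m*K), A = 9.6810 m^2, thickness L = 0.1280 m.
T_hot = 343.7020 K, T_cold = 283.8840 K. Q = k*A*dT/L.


dT = 59.8180 K
Q = 312.1810 * 9.6810 * 59.8180 / 0.1280 = 1412370.3972 W

1412370.3972 W


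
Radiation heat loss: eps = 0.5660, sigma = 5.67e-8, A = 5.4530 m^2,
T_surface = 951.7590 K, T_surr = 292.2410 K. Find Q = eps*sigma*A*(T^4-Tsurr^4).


T^4 = 8.2056e+11
Tsurr^4 = 7.2940e+09
Q = 0.5660 * 5.67e-8 * 5.4530 * 8.1326e+11 = 142319.7656 W

142319.7656 W


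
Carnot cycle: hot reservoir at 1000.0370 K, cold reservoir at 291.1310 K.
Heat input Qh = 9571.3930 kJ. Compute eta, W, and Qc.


eta = 1 - 291.1310/1000.0370 = 0.7089
W = 0.7089 * 9571.3930 = 6784.9669 kJ
Qc = 9571.3930 - 6784.9669 = 2786.4261 kJ

eta = 70.8880%, W = 6784.9669 kJ, Qc = 2786.4261 kJ


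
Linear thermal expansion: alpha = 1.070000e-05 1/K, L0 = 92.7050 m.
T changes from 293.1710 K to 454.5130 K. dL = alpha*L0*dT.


dT = 161.3420 K
dL = 1.070000e-05 * 92.7050 * 161.3420 = 0.160042 m
L_final = 92.865042 m

dL = 0.160042 m


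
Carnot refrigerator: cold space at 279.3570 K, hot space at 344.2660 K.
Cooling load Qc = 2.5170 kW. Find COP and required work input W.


COP = 279.3570 / 64.9090 = 4.3038
W = 2.5170 / 4.3038 = 0.5848 kW

COP = 4.3038, W = 0.5848 kW


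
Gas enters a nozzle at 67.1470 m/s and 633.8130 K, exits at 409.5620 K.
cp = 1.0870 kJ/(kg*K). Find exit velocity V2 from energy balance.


dT = 224.2510 K
2*cp*1000*dT = 487521.6740
V1^2 = 4508.7196
V2 = sqrt(492030.3936) = 701.4488 m/s

701.4488 m/s


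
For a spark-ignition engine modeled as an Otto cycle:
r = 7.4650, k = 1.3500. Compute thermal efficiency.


r^(k-1) = 2.0210
eta = 1 - 1/2.0210 = 0.5052 = 50.5189%

50.5189%


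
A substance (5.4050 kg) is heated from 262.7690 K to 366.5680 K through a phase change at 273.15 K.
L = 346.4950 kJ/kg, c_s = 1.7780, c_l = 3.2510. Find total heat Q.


Q1 (sensible, solid) = 5.4050 * 1.7780 * 10.3810 = 99.7623 kJ
Q2 (latent) = 5.4050 * 346.4950 = 1872.8055 kJ
Q3 (sensible, liquid) = 5.4050 * 3.2510 * 93.4180 = 1641.5089 kJ
Q_total = 3614.0767 kJ

3614.0767 kJ


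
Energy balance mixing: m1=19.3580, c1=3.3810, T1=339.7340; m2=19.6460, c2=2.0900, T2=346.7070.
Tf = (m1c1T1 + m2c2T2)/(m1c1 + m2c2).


num = 36471.2237
den = 106.5095
Tf = 342.4221 K

342.4221 K


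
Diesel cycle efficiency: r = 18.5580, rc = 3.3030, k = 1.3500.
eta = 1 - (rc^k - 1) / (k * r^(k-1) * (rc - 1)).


r^(k-1) = 2.7796
rc^k = 5.0180
eta = 0.5351 = 53.5066%

53.5066%


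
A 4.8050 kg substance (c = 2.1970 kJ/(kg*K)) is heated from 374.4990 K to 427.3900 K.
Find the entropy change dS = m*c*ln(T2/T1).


T2/T1 = 1.1412
ln(T2/T1) = 0.1321
dS = 4.8050 * 2.1970 * 0.1321 = 1.3946 kJ/K

1.3946 kJ/K


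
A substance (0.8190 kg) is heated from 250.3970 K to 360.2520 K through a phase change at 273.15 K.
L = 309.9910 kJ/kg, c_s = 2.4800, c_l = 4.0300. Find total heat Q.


Q1 (sensible, solid) = 0.8190 * 2.4800 * 22.7530 = 46.2141 kJ
Q2 (latent) = 0.8190 * 309.9910 = 253.8826 kJ
Q3 (sensible, liquid) = 0.8190 * 4.0300 * 87.1020 = 287.4862 kJ
Q_total = 587.5830 kJ

587.5830 kJ


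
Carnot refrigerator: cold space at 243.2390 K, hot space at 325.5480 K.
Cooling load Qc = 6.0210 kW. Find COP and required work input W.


COP = 243.2390 / 82.3090 = 2.9552
W = 6.0210 / 2.9552 = 2.0374 kW

COP = 2.9552, W = 2.0374 kW


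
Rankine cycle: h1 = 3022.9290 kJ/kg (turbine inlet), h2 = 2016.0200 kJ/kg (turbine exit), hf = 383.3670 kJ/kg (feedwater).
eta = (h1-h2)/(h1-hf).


W = 1006.9090 kJ/kg
Q_in = 2639.5620 kJ/kg
eta = 0.3815 = 38.1468%

eta = 38.1468%


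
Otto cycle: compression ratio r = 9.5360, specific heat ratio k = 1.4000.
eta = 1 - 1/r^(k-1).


r^(k-1) = 2.4646
eta = 1 - 1/2.4646 = 0.5943 = 59.4255%

59.4255%


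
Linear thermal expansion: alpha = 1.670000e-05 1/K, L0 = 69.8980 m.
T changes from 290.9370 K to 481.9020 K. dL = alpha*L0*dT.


dT = 190.9650 K
dL = 1.670000e-05 * 69.8980 * 190.9650 = 0.222913 m
L_final = 70.120913 m

dL = 0.222913 m


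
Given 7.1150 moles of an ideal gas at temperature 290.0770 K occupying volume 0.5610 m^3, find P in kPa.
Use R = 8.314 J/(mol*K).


P = nRT/V = 7.1150 * 8.314 * 290.0770 / 0.5610
= 17159.2468 / 0.5610 = 30586.8926 Pa = 30.5869 kPa

30.5869 kPa


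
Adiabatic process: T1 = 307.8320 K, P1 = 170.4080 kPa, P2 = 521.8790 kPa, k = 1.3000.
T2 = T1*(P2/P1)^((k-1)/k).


(k-1)/k = 0.2308
(P2/P1)^exp = 1.2947
T2 = 307.8320 * 1.2947 = 398.5530 K

398.5530 K


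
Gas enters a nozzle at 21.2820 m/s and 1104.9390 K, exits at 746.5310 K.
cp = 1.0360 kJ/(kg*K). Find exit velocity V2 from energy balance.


dT = 358.4080 K
2*cp*1000*dT = 742621.3760
V1^2 = 452.9235
V2 = sqrt(743074.2995) = 862.0176 m/s

862.0176 m/s


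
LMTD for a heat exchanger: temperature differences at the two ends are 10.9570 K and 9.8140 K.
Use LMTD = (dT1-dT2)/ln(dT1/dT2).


dT1/dT2 = 1.1165
ln(dT1/dT2) = 0.1102
LMTD = 1.1430 / 0.1102 = 10.3750 K

10.3750 K


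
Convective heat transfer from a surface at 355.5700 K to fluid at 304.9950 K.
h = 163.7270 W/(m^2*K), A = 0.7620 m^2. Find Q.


dT = 50.5750 K
Q = 163.7270 * 0.7620 * 50.5750 = 6309.7357 W

6309.7357 W


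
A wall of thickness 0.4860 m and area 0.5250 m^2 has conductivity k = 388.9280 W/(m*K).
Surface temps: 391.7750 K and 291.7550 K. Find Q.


dT = 100.0200 K
Q = 388.9280 * 0.5250 * 100.0200 / 0.4860 = 42022.2299 W

42022.2299 W


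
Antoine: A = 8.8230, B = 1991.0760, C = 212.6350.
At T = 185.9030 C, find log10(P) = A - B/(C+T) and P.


C+T = 398.5380
B/(C+T) = 4.9960
log10(P) = 8.8230 - 4.9960 = 3.8270
P = 10^3.8270 = 6715.0585 mmHg

6715.0585 mmHg


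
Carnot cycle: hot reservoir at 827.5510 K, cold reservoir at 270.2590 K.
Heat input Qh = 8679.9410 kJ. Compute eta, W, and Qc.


eta = 1 - 270.2590/827.5510 = 0.6734
W = 0.6734 * 8679.9410 = 5845.2732 kJ
Qc = 8679.9410 - 5845.2732 = 2834.6678 kJ

eta = 67.3423%, W = 5845.2732 kJ, Qc = 2834.6678 kJ


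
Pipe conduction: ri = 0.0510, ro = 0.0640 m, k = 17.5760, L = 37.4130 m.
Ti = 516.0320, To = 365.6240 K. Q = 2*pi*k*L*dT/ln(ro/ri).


dT = 150.4080 K
ln(ro/ri) = 0.2271
Q = 2*pi*17.5760*37.4130*150.4080 / 0.2271 = 2736891.7803 W

2736891.7803 W


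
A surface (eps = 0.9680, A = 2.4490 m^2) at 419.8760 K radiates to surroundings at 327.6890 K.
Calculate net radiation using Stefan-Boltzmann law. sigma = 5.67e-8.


T^4 = 3.1080e+10
Tsurr^4 = 1.1530e+10
Q = 0.9680 * 5.67e-8 * 2.4490 * 1.9550e+10 = 2627.7760 W

2627.7760 W


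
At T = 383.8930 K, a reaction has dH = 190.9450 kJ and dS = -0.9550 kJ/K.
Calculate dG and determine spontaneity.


T*dS = 383.8930 * -0.9550 = -366.6178 kJ
dG = 190.9450 + 366.6178 = 557.5628 kJ (non-spontaneous)

dG = 557.5628 kJ, non-spontaneous


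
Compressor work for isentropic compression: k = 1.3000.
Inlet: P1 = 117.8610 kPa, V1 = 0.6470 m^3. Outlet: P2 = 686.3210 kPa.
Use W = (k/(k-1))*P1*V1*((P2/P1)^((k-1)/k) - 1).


(k-1)/k = 0.2308
(P2/P1)^exp = 1.5017
W = 4.3333 * 117.8610 * 0.6470 * (1.5017 - 1) = 165.7736 kJ

165.7736 kJ


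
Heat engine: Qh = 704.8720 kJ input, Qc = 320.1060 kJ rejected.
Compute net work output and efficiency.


W = 704.8720 - 320.1060 = 384.7660 kJ
eta = 384.7660 / 704.8720 = 0.5459 = 54.5866%

W = 384.7660 kJ, eta = 54.5866%


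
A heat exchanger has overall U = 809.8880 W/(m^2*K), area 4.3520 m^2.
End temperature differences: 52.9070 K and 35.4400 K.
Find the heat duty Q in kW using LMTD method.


LMTD = 43.5918 K
Q = 809.8880 * 4.3520 * 43.5918 = 153645.1153 W = 153.6451 kW

153.6451 kW


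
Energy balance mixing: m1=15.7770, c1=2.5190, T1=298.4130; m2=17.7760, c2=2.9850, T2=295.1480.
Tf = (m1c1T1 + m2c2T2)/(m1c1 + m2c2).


num = 27520.5622
den = 92.8036
Tf = 296.5462 K

296.5462 K


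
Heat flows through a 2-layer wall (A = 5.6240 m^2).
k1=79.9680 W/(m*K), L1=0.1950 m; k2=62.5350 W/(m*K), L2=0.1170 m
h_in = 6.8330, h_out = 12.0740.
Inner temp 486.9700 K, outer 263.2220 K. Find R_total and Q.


R_conv_in = 1/(6.8330*5.6240) = 0.0260
R_1 = 0.1950/(79.9680*5.6240) = 0.0004
R_2 = 0.1170/(62.5350*5.6240) = 0.0003
R_conv_out = 1/(12.0740*5.6240) = 0.0147
R_total = 0.0415 K/W
Q = 223.7480 / 0.0415 = 5389.5639 W

R_total = 0.0415 K/W, Q = 5389.5639 W


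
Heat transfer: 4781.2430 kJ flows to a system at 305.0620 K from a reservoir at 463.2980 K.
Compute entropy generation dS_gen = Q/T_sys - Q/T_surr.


dS_sys = 4781.2430/305.0620 = 15.6730 kJ/K
dS_surr = -4781.2430/463.2980 = -10.3200 kJ/K
dS_gen = 15.6730 - 10.3200 = 5.3530 kJ/K (irreversible)

dS_gen = 5.3530 kJ/K, irreversible


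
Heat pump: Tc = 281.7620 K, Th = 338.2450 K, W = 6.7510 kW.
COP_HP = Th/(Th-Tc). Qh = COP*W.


COP = 338.2450 / 56.4830 = 5.9884
Qh = 5.9884 * 6.7510 = 40.4280 kW

COP = 5.9884, Qh = 40.4280 kW


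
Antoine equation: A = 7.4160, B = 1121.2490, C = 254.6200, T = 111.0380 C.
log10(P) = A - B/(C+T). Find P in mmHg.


C+T = 365.6580
B/(C+T) = 3.0664
log10(P) = 7.4160 - 3.0664 = 4.3496
P = 10^4.3496 = 22367.2622 mmHg

22367.2622 mmHg


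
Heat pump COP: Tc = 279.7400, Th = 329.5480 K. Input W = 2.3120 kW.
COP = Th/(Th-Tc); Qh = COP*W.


COP = 329.5480 / 49.8080 = 6.6164
Qh = 6.6164 * 2.3120 = 15.2970 kW

COP = 6.6164, Qh = 15.2970 kW


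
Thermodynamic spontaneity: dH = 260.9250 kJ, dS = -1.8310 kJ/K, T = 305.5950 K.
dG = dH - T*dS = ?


T*dS = 305.5950 * -1.8310 = -559.5444 kJ
dG = 260.9250 + 559.5444 = 820.4694 kJ (non-spontaneous)

dG = 820.4694 kJ, non-spontaneous


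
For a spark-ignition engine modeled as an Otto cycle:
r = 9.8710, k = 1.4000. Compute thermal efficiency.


r^(k-1) = 2.4989
eta = 1 - 1/2.4989 = 0.5998 = 59.9820%

59.9820%


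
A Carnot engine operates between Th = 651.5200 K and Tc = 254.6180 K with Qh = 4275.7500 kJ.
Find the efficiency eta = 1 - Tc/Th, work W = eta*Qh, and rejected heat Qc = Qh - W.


eta = 1 - 254.6180/651.5200 = 0.6092
W = 0.6092 * 4275.7500 = 2604.7608 kJ
Qc = 4275.7500 - 2604.7608 = 1670.9892 kJ

eta = 60.9194%, W = 2604.7608 kJ, Qc = 1670.9892 kJ


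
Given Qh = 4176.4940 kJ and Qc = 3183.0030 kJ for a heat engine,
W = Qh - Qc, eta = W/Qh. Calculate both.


W = 4176.4940 - 3183.0030 = 993.4910 kJ
eta = 993.4910 / 4176.4940 = 0.2379 = 23.7877%

W = 993.4910 kJ, eta = 23.7877%


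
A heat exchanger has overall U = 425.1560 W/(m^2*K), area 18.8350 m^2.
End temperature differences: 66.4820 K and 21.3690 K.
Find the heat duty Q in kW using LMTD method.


LMTD = 39.7475 K
Q = 425.1560 * 18.8350 * 39.7475 = 318290.4626 W = 318.2905 kW

318.2905 kW


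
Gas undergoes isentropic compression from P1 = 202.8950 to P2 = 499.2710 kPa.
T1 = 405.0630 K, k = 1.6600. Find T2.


(k-1)/k = 0.3976
(P2/P1)^exp = 1.4305
T2 = 405.0630 * 1.4305 = 579.4370 K

579.4370 K


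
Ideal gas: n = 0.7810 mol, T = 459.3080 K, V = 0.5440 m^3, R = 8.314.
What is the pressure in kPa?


P = nRT/V = 0.7810 * 8.314 * 459.3080 / 0.5440
= 2982.3943 / 0.5440 = 5482.3425 Pa = 5.4823 kPa

5.4823 kPa


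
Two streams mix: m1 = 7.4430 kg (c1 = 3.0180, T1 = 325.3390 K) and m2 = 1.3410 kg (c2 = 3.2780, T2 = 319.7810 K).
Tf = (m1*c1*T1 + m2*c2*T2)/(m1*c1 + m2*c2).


num = 8713.7742
den = 26.8588
Tf = 324.4294 K

324.4294 K


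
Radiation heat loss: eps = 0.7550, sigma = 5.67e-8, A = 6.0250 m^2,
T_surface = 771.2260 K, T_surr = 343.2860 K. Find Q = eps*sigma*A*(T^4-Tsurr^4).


T^4 = 3.5377e+11
Tsurr^4 = 1.3888e+10
Q = 0.7550 * 5.67e-8 * 6.0250 * 3.3989e+11 = 87664.0906 W

87664.0906 W


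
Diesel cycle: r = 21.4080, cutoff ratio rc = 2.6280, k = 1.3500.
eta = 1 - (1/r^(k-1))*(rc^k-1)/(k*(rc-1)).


r^(k-1) = 2.9221
rc^k = 3.6855
eta = 0.5818 = 58.1850%

58.1850%


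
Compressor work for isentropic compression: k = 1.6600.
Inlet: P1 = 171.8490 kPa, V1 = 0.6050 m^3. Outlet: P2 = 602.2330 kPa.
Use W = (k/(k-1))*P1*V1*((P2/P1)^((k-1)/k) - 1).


(k-1)/k = 0.3976
(P2/P1)^exp = 1.6464
W = 2.5152 * 171.8490 * 0.6050 * (1.6464 - 1) = 169.0309 kJ

169.0309 kJ


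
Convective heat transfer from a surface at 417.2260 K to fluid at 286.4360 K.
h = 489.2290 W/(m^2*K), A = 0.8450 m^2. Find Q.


dT = 130.7900 K
Q = 489.2290 * 0.8450 * 130.7900 = 54068.3905 W

54068.3905 W


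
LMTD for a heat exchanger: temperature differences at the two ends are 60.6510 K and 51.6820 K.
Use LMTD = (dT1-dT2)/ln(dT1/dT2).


dT1/dT2 = 1.1735
ln(dT1/dT2) = 0.1600
LMTD = 8.9690 / 0.1600 = 56.0469 K

56.0469 K


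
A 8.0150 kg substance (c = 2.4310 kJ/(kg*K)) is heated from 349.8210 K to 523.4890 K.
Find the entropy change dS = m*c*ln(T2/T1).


T2/T1 = 1.4964
ln(T2/T1) = 0.4031
dS = 8.0150 * 2.4310 * 0.4031 = 7.8541 kJ/K

7.8541 kJ/K


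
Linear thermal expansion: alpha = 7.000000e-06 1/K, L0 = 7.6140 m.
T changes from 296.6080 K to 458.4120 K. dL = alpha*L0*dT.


dT = 161.8040 K
dL = 7.000000e-06 * 7.6140 * 161.8040 = 0.008624 m
L_final = 7.622624 m

dL = 0.008624 m


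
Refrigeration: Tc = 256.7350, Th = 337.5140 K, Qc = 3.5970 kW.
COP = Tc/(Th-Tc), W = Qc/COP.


COP = 256.7350 / 80.7790 = 3.1782
W = 3.5970 / 3.1782 = 1.1318 kW

COP = 3.1782, W = 1.1318 kW


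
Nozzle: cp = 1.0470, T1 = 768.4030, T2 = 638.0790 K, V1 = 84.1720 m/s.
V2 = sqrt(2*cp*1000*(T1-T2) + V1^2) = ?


dT = 130.3240 K
2*cp*1000*dT = 272898.4560
V1^2 = 7084.9256
V2 = sqrt(279983.3816) = 529.1346 m/s

529.1346 m/s


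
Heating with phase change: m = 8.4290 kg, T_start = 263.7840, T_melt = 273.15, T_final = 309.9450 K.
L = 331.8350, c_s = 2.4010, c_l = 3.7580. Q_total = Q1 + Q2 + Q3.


Q1 (sensible, solid) = 8.4290 * 2.4010 * 9.3660 = 189.5494 kJ
Q2 (latent) = 8.4290 * 331.8350 = 2797.0372 kJ
Q3 (sensible, liquid) = 8.4290 * 3.7580 * 36.7950 = 1165.5251 kJ
Q_total = 4152.1117 kJ

4152.1117 kJ


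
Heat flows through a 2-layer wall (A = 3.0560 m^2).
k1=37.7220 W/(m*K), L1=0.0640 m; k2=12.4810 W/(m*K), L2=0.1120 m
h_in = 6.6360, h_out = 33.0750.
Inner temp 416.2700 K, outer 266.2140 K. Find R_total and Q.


R_conv_in = 1/(6.6360*3.0560) = 0.0493
R_1 = 0.0640/(37.7220*3.0560) = 0.0006
R_2 = 0.1120/(12.4810*3.0560) = 0.0029
R_conv_out = 1/(33.0750*3.0560) = 0.0099
R_total = 0.0627 K/W
Q = 150.0560 / 0.0627 = 2393.4054 W

R_total = 0.0627 K/W, Q = 2393.4054 W


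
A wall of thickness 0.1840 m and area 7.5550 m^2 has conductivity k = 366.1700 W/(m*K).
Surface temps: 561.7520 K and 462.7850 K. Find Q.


dT = 98.9670 K
Q = 366.1700 * 7.5550 * 98.9670 / 0.1840 = 1487955.0488 W

1487955.0488 W


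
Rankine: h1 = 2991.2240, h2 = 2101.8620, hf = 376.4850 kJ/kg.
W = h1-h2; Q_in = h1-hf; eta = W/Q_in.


W = 889.3620 kJ/kg
Q_in = 2614.7390 kJ/kg
eta = 0.3401 = 34.0134%

eta = 34.0134%


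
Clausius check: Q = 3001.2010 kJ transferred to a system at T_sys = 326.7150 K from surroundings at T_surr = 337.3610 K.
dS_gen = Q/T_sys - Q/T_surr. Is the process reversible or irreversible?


dS_sys = 3001.2010/326.7150 = 9.1860 kJ/K
dS_surr = -3001.2010/337.3610 = -8.8961 kJ/K
dS_gen = 9.1860 - 8.8961 = 0.2899 kJ/K (irreversible)

dS_gen = 0.2899 kJ/K, irreversible


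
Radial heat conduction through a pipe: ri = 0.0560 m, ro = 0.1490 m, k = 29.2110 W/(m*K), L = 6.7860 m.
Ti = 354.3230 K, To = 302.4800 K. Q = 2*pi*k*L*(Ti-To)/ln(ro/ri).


dT = 51.8430 K
ln(ro/ri) = 0.9786
Q = 2*pi*29.2110*6.7860*51.8430 / 0.9786 = 65982.3002 W

65982.3002 W


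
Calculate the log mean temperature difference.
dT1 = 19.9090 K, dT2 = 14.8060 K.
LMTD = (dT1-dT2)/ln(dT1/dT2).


dT1/dT2 = 1.3447
ln(dT1/dT2) = 0.2961
LMTD = 5.1030 / 0.2961 = 17.2318 K

17.2318 K


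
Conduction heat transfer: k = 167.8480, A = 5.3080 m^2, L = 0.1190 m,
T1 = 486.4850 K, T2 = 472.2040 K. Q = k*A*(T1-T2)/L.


dT = 14.2810 K
Q = 167.8480 * 5.3080 * 14.2810 / 0.1190 = 106919.9489 W

106919.9489 W


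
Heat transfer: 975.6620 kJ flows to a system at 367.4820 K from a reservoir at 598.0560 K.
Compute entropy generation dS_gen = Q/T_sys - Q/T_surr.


dS_sys = 975.6620/367.4820 = 2.6550 kJ/K
dS_surr = -975.6620/598.0560 = -1.6314 kJ/K
dS_gen = 2.6550 - 1.6314 = 1.0236 kJ/K (irreversible)

dS_gen = 1.0236 kJ/K, irreversible


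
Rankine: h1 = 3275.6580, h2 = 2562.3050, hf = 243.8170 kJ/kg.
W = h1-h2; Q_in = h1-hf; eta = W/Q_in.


W = 713.3530 kJ/kg
Q_in = 3031.8410 kJ/kg
eta = 0.2353 = 23.5287%

eta = 23.5287%


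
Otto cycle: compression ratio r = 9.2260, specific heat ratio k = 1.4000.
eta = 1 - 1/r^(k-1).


r^(k-1) = 2.4322
eta = 1 - 1/2.4322 = 0.5889 = 58.8855%

58.8855%


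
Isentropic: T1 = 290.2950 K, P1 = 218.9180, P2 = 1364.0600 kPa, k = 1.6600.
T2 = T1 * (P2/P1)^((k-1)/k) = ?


(k-1)/k = 0.3976
(P2/P1)^exp = 2.0697
T2 = 290.2950 * 2.0697 = 600.8219 K

600.8219 K


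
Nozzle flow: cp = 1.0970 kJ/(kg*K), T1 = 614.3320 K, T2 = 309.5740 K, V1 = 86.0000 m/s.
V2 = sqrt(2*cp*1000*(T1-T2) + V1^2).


dT = 304.7580 K
2*cp*1000*dT = 668639.0520
V1^2 = 7396.0000
V2 = sqrt(676035.0520) = 822.2135 m/s

822.2135 m/s


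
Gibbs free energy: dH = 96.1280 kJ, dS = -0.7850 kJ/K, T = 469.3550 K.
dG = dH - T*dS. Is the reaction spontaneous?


T*dS = 469.3550 * -0.7850 = -368.4437 kJ
dG = 96.1280 + 368.4437 = 464.5717 kJ (non-spontaneous)

dG = 464.5717 kJ, non-spontaneous


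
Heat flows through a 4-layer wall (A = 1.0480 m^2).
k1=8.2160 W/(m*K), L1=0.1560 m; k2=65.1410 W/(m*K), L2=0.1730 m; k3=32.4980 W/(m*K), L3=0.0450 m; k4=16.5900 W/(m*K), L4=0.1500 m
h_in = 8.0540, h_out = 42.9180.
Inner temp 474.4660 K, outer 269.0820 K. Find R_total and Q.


R_conv_in = 1/(8.0540*1.0480) = 0.1185
R_1 = 0.1560/(8.2160*1.0480) = 0.0181
R_2 = 0.1730/(65.1410*1.0480) = 0.0025
R_3 = 0.0450/(32.4980*1.0480) = 0.0013
R_4 = 0.1500/(16.5900*1.0480) = 0.0086
R_conv_out = 1/(42.9180*1.0480) = 0.0222
R_total = 0.1713 K/W
Q = 205.3840 / 0.1713 = 1198.9114 W

R_total = 0.1713 K/W, Q = 1198.9114 W
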